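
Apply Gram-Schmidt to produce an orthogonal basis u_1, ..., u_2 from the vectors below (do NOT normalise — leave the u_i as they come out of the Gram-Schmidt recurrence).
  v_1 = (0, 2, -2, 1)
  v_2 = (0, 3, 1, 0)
Orthogonal basis:
  u_1 = (0, 2, -2, 1)
  u_2 = (0, 19/9, 17/9, -4/9)

Apply the Gram-Schmidt recurrence
  u_1 = v_1
  u_i = v_i − Σ_{j<i} ((v_i · u_j) / (u_j · u_j)) · u_j.

Step by step this gives:
  u_1 = (0, 2, -2, 1)
  u_2 = (0, 19/9, 17/9, -4/9)

Orthogonality check:
  u_2 · u_1 = 0 (should be 0)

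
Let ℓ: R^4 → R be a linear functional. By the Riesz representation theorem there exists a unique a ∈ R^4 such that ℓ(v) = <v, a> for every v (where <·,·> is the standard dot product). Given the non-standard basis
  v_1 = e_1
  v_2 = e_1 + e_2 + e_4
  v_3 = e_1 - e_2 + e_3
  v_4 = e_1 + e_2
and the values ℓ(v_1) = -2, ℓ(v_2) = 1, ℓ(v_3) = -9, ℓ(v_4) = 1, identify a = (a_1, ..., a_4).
a = (-2, 3, -4, 0)

Write a = (a_1, ..., a_4) in the standard basis. For each basis vector v_i, ℓ(v_i) = <v_i, a> is a linear equation in the a_j's. Collect the n equations into a matrix system V a = ℓ, where row i of V is v_i (expressed in the standard basis). Since V is invertible (lower-triangular with 1s on the diagonal, up to permutation), solve by back-substitution:
  V =
[[1, 0, 0, 0],
 [1, 1, 0, 1],
 [1, -1, 1, 0],
 [1, 1, 0, 0]]
  V a = (-2, 1, -9, 1)
Solving gives a = (-2, 3, -4, 0).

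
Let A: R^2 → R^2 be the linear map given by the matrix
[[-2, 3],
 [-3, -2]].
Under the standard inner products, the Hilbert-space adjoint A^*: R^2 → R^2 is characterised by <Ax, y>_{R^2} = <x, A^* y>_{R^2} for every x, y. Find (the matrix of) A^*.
A^* = A^T =
[[-2, -3],
 [3, -2]]

For real matrices with standard dot products, the defining identity <Ax, y> = <x, A^* y> gives (Ax)^T y = x^T (A^*) y, i.e. x^T A^T y = x^T (A^*) y. Since this holds for all x, y, we must have A^* = A^T. Therefore
A^* =
[[-2, -3],
 [3, -2]].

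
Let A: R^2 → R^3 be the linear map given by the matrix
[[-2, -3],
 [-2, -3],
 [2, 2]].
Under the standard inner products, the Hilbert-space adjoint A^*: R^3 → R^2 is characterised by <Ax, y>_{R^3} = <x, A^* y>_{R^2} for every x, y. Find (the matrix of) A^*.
A^* = A^T =
[[-2, -2, 2],
 [-3, -3, 2]]

For real matrices with standard dot products, the defining identity <Ax, y> = <x, A^* y> gives (Ax)^T y = x^T (A^*) y, i.e. x^T A^T y = x^T (A^*) y. Since this holds for all x, y, we must have A^* = A^T. Therefore
A^* =
[[-2, -2, 2],
 [-3, -3, 2]].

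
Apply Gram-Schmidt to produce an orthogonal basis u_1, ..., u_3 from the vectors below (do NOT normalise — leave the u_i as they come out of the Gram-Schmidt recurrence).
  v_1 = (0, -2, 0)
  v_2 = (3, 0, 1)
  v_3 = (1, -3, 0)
Orthogonal basis:
  u_1 = (0, -2, 0)
  u_2 = (3, 0, 1)
  u_3 = (1/10, 0, -3/10)

Apply the Gram-Schmidt recurrence
  u_1 = v_1
  u_i = v_i − Σ_{j<i} ((v_i · u_j) / (u_j · u_j)) · u_j.

Step by step this gives:
  u_1 = (0, -2, 0)
  u_2 = (3, 0, 1)
  u_3 = (1/10, 0, -3/10)

Orthogonality check:
  u_2 · u_1 = 0 (should be 0)
  u_3 · u_1 = 0 (should be 0)
  u_3 · u_2 = 0 (should be 0)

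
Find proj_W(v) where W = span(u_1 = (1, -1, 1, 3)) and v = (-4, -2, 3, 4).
proj_W(v) = (13/12, -13/12, 13/12, 13/4)

Set up U = [u_1 | ... | u_1] ∈ R^(4×1). The projector onto W = col(U) is P = U (U^T U)^(-1) U^T.
Compute U^T U =
  [12],
and U^T v = (13).
Solve U^T U · c = U^T v for the coefficients: c = (13/12). The projection is proj_W(v) = U c.
Check: (v - proj_W(v)) · u_1 = 0  (should be 0).
Result: proj_W(v) = (13/12, -13/12, 13/12, 13/4).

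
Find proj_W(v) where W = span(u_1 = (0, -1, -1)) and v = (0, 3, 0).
proj_W(v) = (0, 3/2, 3/2)

Set up U = [u_1 | ... | u_1] ∈ R^(3×1). The projector onto W = col(U) is P = U (U^T U)^(-1) U^T.
Compute U^T U =
  [2],
and U^T v = (-3).
Solve U^T U · c = U^T v for the coefficients: c = (-3/2). The projection is proj_W(v) = U c.
Check: (v - proj_W(v)) · u_1 = 0  (should be 0).
Result: proj_W(v) = (0, 3/2, 3/2).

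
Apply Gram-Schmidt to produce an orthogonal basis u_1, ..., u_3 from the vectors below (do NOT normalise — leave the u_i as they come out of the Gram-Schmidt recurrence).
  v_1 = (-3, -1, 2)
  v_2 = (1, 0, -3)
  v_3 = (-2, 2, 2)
Orthogonal basis:
  u_1 = (-3, -1, 2)
  u_2 = (-13/14, -9/14, -12/7)
  u_3 = (-54/59, 126/59, -18/59)

Apply the Gram-Schmidt recurrence
  u_1 = v_1
  u_i = v_i − Σ_{j<i} ((v_i · u_j) / (u_j · u_j)) · u_j.

Step by step this gives:
  u_1 = (-3, -1, 2)
  u_2 = (-13/14, -9/14, -12/7)
  u_3 = (-54/59, 126/59, -18/59)

Orthogonality check:
  u_2 · u_1 = 0 (should be 0)
  u_3 · u_1 = 0 (should be 0)
  u_3 · u_2 = 0 (should be 0)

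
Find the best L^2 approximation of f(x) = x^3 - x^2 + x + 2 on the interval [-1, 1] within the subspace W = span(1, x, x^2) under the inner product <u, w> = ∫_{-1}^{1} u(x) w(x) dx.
g(x) = -x^2 + 8*x/5 + 2

The best approximation g ∈ W is the orthogonal projection of f onto W. Writing g = a_0 + a_1 x + a_2 x^2, the coefficients solve the normal equations G · a = b where
  G_{ij} = <φ_i, φ_j> and b_i = <f, φ_i>, with φ_0 = 1, φ_1 = x, φ_2 = x^2.
G =
  [2, 0, 2/3]
  [0, 2/3, 0]
  [2/3, 0, 2/5],
b = (10/3, 16/15, 14/15).
Solving gives a_0 = 2, a_1 = 8/5, a_2 = -1, so
  g(x) = -x^2 + 8*x/5 + 2.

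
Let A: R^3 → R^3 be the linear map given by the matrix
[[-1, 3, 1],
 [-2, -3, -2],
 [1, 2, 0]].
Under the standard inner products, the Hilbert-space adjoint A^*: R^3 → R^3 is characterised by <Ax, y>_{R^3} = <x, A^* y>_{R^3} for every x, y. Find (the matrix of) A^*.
A^* = A^T =
[[-1, -2, 1],
 [3, -3, 2],
 [1, -2, 0]]

For real matrices with standard dot products, the defining identity <Ax, y> = <x, A^* y> gives (Ax)^T y = x^T (A^*) y, i.e. x^T A^T y = x^T (A^*) y. Since this holds for all x, y, we must have A^* = A^T. Therefore
A^* =
[[-1, -2, 1],
 [3, -3, 2],
 [1, -2, 0]].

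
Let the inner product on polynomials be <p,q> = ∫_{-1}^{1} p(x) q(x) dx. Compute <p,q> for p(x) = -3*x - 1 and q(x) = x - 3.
<p,q> = 4

Expand the product: p(x)·q(x) = -3*x^2 + 8*x + 3.
∫_{-1}^{1} of each monomial x^k gives [2/(k+1) if k even, 0 if k odd]. Integrating term-by-term (or equivalently evaluating the antiderivative F(x) = -x^3 + 4*x^2 + 3*x at the endpoints):
  F(1) − F(−1) = 6 − (2) = 4.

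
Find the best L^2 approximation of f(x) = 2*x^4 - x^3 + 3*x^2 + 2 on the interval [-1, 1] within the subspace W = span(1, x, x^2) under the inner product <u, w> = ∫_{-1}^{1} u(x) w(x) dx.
g(x) = 33*x^2/7 - 3*x/5 + 64/35

The best approximation g ∈ W is the orthogonal projection of f onto W. Writing g = a_0 + a_1 x + a_2 x^2, the coefficients solve the normal equations G · a = b where
  G_{ij} = <φ_i, φ_j> and b_i = <f, φ_i>, with φ_0 = 1, φ_1 = x, φ_2 = x^2.
G =
  [2, 0, 2/3]
  [0, 2/3, 0]
  [2/3, 0, 2/5],
b = (34/5, -2/5, 326/105).
Solving gives a_0 = 64/35, a_1 = -3/5, a_2 = 33/7, so
  g(x) = 33*x^2/7 - 3*x/5 + 64/35.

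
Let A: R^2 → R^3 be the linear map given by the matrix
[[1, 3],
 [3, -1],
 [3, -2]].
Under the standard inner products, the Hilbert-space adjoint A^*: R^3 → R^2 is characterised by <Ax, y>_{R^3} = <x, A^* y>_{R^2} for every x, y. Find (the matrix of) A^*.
A^* = A^T =
[[1, 3, 3],
 [3, -1, -2]]

For real matrices with standard dot products, the defining identity <Ax, y> = <x, A^* y> gives (Ax)^T y = x^T (A^*) y, i.e. x^T A^T y = x^T (A^*) y. Since this holds for all x, y, we must have A^* = A^T. Therefore
A^* =
[[1, 3, 3],
 [3, -1, -2]].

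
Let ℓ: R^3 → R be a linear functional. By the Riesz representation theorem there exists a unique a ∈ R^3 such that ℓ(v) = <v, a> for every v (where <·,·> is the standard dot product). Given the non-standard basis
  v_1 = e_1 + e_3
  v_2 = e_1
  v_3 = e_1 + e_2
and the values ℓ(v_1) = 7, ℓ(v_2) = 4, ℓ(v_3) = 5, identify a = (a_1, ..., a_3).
a = (4, 1, 3)

Write a = (a_1, ..., a_3) in the standard basis. For each basis vector v_i, ℓ(v_i) = <v_i, a> is a linear equation in the a_j's. Collect the n equations into a matrix system V a = ℓ, where row i of V is v_i (expressed in the standard basis). Since V is invertible (lower-triangular with 1s on the diagonal, up to permutation), solve by back-substitution:
  V =
[[1, 0, 1],
 [1, 0, 0],
 [1, 1, 0]]
  V a = (7, 4, 5)
Solving gives a = (4, 1, 3).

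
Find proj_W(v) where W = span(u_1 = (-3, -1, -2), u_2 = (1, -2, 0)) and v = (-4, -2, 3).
proj_W(v) = (-112/69, -56/69, -80/69)

Set up U = [u_1 | ... | u_2] ∈ R^(3×2). The projector onto W = col(U) is P = U (U^T U)^(-1) U^T.
Compute U^T U =
  [14, -1]
  [-1, 5],
and U^T v = (8, 0).
Solve U^T U · c = U^T v for the coefficients: c = (40/69, 8/69). The projection is proj_W(v) = U c.
Check: (v - proj_W(v)) · u_1 = 0  (should be 0).
Check: (v - proj_W(v)) · u_2 = 0  (should be 0).
Result: proj_W(v) = (-112/69, -56/69, -80/69).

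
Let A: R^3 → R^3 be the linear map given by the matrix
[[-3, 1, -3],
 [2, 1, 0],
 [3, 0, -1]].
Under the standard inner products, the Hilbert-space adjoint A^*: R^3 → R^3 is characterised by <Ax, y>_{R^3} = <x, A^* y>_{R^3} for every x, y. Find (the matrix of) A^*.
A^* = A^T =
[[-3, 2, 3],
 [1, 1, 0],
 [-3, 0, -1]]

For real matrices with standard dot products, the defining identity <Ax, y> = <x, A^* y> gives (Ax)^T y = x^T (A^*) y, i.e. x^T A^T y = x^T (A^*) y. Since this holds for all x, y, we must have A^* = A^T. Therefore
A^* =
[[-3, 2, 3],
 [1, 1, 0],
 [-3, 0, -1]].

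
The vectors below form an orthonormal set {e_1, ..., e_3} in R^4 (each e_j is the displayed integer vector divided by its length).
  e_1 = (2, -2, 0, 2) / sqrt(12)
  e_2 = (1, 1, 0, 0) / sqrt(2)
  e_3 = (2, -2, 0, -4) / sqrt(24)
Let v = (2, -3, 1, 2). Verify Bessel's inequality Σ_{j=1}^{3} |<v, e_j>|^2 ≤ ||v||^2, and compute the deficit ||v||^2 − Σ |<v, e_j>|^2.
Σ |<v, e_j>|^2 = 17; ||v||^2 = 18; deficit = 1

Write each e_j = u_j / sqrt(<u_j, u_j>) where u_j is the displayed integer vector. Then <v, e_j> = <v, u_j> / sqrt(<u_j, u_j>), so |<v, e_j>|^2 = <v, u_j>^2 / <u_j, u_j>.
Coefficients: <v, e_1> = 14/sqrt(12), <v, e_2> = -1/sqrt(2), <v, e_3> = 2/sqrt(24).
Square and sum: Σ |<v, e_j>|^2 = 17.
Compute ||v||^2 = v·v = 18.
Deficit = 18 − 17 = 1 ≥ 0, confirming Bessel's inequality. (The deficit equals ||v − Σ <v,e_j> e_j||^2, the squared distance from v to span{e_j}.)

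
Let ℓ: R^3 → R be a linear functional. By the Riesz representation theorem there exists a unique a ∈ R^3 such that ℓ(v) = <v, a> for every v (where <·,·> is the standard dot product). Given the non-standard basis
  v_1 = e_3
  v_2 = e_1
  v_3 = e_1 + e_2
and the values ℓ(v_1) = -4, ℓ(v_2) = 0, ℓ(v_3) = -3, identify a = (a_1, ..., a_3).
a = (0, -3, -4)

Write a = (a_1, ..., a_3) in the standard basis. For each basis vector v_i, ℓ(v_i) = <v_i, a> is a linear equation in the a_j's. Collect the n equations into a matrix system V a = ℓ, where row i of V is v_i (expressed in the standard basis). Since V is invertible (lower-triangular with 1s on the diagonal, up to permutation), solve by back-substitution:
  V =
[[0, 0, 1],
 [1, 0, 0],
 [1, 1, 0]]
  V a = (-4, 0, -3)
Solving gives a = (0, -3, -4).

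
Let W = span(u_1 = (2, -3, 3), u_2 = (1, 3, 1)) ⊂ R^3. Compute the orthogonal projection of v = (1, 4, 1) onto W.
proj_W(v) = (119/113, 903/226, 217/226)

Set up U = [u_1 | ... | u_2] ∈ R^(3×2). The projector onto W = col(U) is P = U (U^T U)^(-1) U^T.
Compute U^T U =
  [22, -4]
  [-4, 11],
and U^T v = (-7, 14).
Solve U^T U · c = U^T v for the coefficients: c = (-21/226, 140/113). The projection is proj_W(v) = U c.
Check: (v - proj_W(v)) · u_1 = 0  (should be 0).
Check: (v - proj_W(v)) · u_2 = 0  (should be 0).
Result: proj_W(v) = (119/113, 903/226, 217/226).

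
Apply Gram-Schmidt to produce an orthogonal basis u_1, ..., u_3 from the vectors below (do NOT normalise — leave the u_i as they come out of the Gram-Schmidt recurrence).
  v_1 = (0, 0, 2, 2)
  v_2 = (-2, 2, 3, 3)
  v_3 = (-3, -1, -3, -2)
Orthogonal basis:
  u_1 = (0, 0, 2, 2)
  u_2 = (-2, 2, 0, 0)
  u_3 = (-2, -2, -1/2, 1/2)

Apply the Gram-Schmidt recurrence
  u_1 = v_1
  u_i = v_i − Σ_{j<i} ((v_i · u_j) / (u_j · u_j)) · u_j.

Step by step this gives:
  u_1 = (0, 0, 2, 2)
  u_2 = (-2, 2, 0, 0)
  u_3 = (-2, -2, -1/2, 1/2)

Orthogonality check:
  u_2 · u_1 = 0 (should be 0)
  u_3 · u_1 = 0 (should be 0)
  u_3 · u_2 = 0 (should be 0)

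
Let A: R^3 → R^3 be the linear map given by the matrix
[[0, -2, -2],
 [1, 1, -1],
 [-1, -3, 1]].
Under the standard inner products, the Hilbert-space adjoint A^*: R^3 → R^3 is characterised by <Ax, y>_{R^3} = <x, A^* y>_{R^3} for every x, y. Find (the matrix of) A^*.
A^* = A^T =
[[0, 1, -1],
 [-2, 1, -3],
 [-2, -1, 1]]

For real matrices with standard dot products, the defining identity <Ax, y> = <x, A^* y> gives (Ax)^T y = x^T (A^*) y, i.e. x^T A^T y = x^T (A^*) y. Since this holds for all x, y, we must have A^* = A^T. Therefore
A^* =
[[0, 1, -1],
 [-2, 1, -3],
 [-2, -1, 1]].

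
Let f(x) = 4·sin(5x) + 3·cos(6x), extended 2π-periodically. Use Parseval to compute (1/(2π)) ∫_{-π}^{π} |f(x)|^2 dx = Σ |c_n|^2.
Σ |c_n|^2 = 25/2

Expand |f|^2 and use orthogonality of {sin(nx), cos(mx)} on [-π, π]:
  ∫_{-π}^{π} sin(nx)^2 dx = π, ∫ cos(mx)^2 dx = π, and cross terms integrate to 0.
So ∫_{-π}^{π} f(x)^2 dx = 4^2 · π + 3^2 · π = (16 + 9)π.
Divide by 2π: (16 + 9)/2 = 25/2.
By Parseval, this equals Σ |c_n|^2.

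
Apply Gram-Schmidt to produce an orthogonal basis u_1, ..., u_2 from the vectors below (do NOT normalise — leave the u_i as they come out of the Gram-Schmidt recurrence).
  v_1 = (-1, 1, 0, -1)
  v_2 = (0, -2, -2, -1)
Orthogonal basis:
  u_1 = (-1, 1, 0, -1)
  u_2 = (-1/3, -5/3, -2, -4/3)

Apply the Gram-Schmidt recurrence
  u_1 = v_1
  u_i = v_i − Σ_{j<i} ((v_i · u_j) / (u_j · u_j)) · u_j.

Step by step this gives:
  u_1 = (-1, 1, 0, -1)
  u_2 = (-1/3, -5/3, -2, -4/3)

Orthogonality check:
  u_2 · u_1 = 0 (should be 0)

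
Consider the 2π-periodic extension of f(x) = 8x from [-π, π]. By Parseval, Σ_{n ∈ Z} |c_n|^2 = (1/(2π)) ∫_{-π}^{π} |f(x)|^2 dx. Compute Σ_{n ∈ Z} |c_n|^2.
Σ |c_n|^2 = 64π^2/3

Expand and integrate term by term over [-π, π]:
  ∫ (8x)^2 dx = 64·(2π^3/3); ∫ 2·8·(0)·x dx = 0 (odd integrand); ∫ 0^2 dx = 0·2π.
So (1/(2π)) ∫_{-π}^{π} (8x)^2 dx = 64π^2/3 + 0 = 64π^2/3.
Parseval ⇒ Σ |c_n|^2 = 64π^2/3.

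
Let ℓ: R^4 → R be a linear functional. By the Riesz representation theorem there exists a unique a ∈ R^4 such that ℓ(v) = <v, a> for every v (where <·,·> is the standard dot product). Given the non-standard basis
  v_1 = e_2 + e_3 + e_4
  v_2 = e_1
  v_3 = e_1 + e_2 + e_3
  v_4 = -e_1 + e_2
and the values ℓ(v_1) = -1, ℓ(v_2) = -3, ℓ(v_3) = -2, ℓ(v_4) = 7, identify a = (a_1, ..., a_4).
a = (-3, 4, -3, -2)

Write a = (a_1, ..., a_4) in the standard basis. For each basis vector v_i, ℓ(v_i) = <v_i, a> is a linear equation in the a_j's. Collect the n equations into a matrix system V a = ℓ, where row i of V is v_i (expressed in the standard basis). Since V is invertible (lower-triangular with 1s on the diagonal, up to permutation), solve by back-substitution:
  V =
[[0, 1, 1, 1],
 [1, 0, 0, 0],
 [1, 1, 1, 0],
 [-1, 1, 0, 0]]
  V a = (-1, -3, -2, 7)
Solving gives a = (-3, 4, -3, -2).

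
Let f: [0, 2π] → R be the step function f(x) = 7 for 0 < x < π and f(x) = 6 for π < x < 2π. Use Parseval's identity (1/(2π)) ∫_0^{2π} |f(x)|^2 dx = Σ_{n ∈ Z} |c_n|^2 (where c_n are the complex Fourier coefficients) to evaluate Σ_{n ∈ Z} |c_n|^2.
Σ |c_n|^2 = 85/2

Parseval equates the L^2 energy of f (normalised by 1/(2π)) with the ℓ^2 sum of its Fourier coefficients: (1/(2π)) ∫_0^{2π} |f|^2 = Σ |c_n|^2.
Compute the left side: (1/(2π)) [∫_0^π 7^2 dx + ∫_π^{2π} 6^2 dx] = (1/(2π)) · (49π + 36π) = (49 + 36)/2 = 85/2.
So Σ_{n ∈ Z} |c_n|^2 = 85/2.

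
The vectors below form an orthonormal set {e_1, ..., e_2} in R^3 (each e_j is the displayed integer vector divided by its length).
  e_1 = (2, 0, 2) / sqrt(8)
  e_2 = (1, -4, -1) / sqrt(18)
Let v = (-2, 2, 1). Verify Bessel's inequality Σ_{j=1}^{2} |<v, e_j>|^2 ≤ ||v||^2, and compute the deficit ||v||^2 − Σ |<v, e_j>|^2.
Σ |<v, e_j>|^2 = 65/9; ||v||^2 = 9; deficit = 16/9

Write each e_j = u_j / sqrt(<u_j, u_j>) where u_j is the displayed integer vector. Then <v, e_j> = <v, u_j> / sqrt(<u_j, u_j>), so |<v, e_j>|^2 = <v, u_j>^2 / <u_j, u_j>.
Coefficients: <v, e_1> = -2/sqrt(8), <v, e_2> = -11/sqrt(18).
Square and sum: Σ |<v, e_j>|^2 = 65/9.
Compute ||v||^2 = v·v = 9.
Deficit = 9 − 65/9 = 16/9 ≥ 0, confirming Bessel's inequality. (The deficit equals ||v − Σ <v,e_j> e_j||^2, the squared distance from v to span{e_j}.)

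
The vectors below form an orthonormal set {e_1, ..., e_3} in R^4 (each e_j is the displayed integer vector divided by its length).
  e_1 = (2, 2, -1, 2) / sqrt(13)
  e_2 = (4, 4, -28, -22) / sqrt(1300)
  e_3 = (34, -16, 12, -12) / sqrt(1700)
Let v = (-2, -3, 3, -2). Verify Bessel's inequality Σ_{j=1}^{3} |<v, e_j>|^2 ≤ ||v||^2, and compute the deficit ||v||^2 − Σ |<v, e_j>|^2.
Σ |<v, e_j>|^2 = 441/17; ||v||^2 = 26; deficit = 1/17

Write each e_j = u_j / sqrt(<u_j, u_j>) where u_j is the displayed integer vector. Then <v, e_j> = <v, u_j> / sqrt(<u_j, u_j>), so |<v, e_j>|^2 = <v, u_j>^2 / <u_j, u_j>.
Coefficients: <v, e_1> = -17/sqrt(13), <v, e_2> = -60/sqrt(1300), <v, e_3> = 40/sqrt(1700).
Square and sum: Σ |<v, e_j>|^2 = 441/17.
Compute ||v||^2 = v·v = 26.
Deficit = 26 − 441/17 = 1/17 ≥ 0, confirming Bessel's inequality. (The deficit equals ||v − Σ <v,e_j> e_j||^2, the squared distance from v to span{e_j}.)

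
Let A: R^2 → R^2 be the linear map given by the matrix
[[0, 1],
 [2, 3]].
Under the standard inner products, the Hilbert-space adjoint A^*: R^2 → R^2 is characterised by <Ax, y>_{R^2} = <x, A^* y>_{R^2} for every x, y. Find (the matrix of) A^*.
A^* = A^T =
[[0, 2],
 [1, 3]]

For real matrices with standard dot products, the defining identity <Ax, y> = <x, A^* y> gives (Ax)^T y = x^T (A^*) y, i.e. x^T A^T y = x^T (A^*) y. Since this holds for all x, y, we must have A^* = A^T. Therefore
A^* =
[[0, 2],
 [1, 3]].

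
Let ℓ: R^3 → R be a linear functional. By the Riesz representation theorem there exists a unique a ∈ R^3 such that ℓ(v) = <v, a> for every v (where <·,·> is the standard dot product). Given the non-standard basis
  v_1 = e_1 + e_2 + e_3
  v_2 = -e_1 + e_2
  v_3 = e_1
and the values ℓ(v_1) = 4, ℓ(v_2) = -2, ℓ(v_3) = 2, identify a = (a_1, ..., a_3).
a = (2, 0, 2)

Write a = (a_1, ..., a_3) in the standard basis. For each basis vector v_i, ℓ(v_i) = <v_i, a> is a linear equation in the a_j's. Collect the n equations into a matrix system V a = ℓ, where row i of V is v_i (expressed in the standard basis). Since V is invertible (lower-triangular with 1s on the diagonal, up to permutation), solve by back-substitution:
  V =
[[1, 1, 1],
 [-1, 1, 0],
 [1, 0, 0]]
  V a = (4, -2, 2)
Solving gives a = (2, 0, 2).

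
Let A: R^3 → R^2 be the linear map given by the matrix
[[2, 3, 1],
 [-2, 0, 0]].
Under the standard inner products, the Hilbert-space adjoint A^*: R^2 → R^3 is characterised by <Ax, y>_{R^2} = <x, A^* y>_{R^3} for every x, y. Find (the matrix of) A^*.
A^* = A^T =
[[2, -2],
 [3, 0],
 [1, 0]]

For real matrices with standard dot products, the defining identity <Ax, y> = <x, A^* y> gives (Ax)^T y = x^T (A^*) y, i.e. x^T A^T y = x^T (A^*) y. Since this holds for all x, y, we must have A^* = A^T. Therefore
A^* =
[[2, -2],
 [3, 0],
 [1, 0]].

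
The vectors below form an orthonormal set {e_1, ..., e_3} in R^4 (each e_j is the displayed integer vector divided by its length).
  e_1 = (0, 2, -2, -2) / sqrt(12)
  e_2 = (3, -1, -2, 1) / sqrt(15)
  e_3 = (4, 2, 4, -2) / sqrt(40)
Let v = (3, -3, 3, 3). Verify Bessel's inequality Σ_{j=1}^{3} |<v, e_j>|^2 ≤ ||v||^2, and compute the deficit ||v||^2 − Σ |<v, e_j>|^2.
Σ |<v, e_j>|^2 = 36; ||v||^2 = 36; deficit = 0

Write each e_j = u_j / sqrt(<u_j, u_j>) where u_j is the displayed integer vector. Then <v, e_j> = <v, u_j> / sqrt(<u_j, u_j>), so |<v, e_j>|^2 = <v, u_j>^2 / <u_j, u_j>.
Coefficients: <v, e_1> = -18/sqrt(12), <v, e_2> = 9/sqrt(15), <v, e_3> = 12/sqrt(40).
Square and sum: Σ |<v, e_j>|^2 = 36.
Compute ||v||^2 = v·v = 36.
Deficit = 36 − 36 = 0 ≥ 0, confirming Bessel's inequality. (The deficit equals ||v − Σ <v,e_j> e_j||^2, the squared distance from v to span{e_j}.)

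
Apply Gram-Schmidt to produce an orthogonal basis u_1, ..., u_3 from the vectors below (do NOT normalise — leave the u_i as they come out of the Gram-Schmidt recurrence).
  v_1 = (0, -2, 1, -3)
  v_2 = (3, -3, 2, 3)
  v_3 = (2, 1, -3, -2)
Orthogonal basis:
  u_1 = (0, -2, 1, -3)
  u_2 = (3, -22/7, 29/14, 39/14)
  u_3 = (1241/433, 102/433, -1071/433, -425/433)

Apply the Gram-Schmidt recurrence
  u_1 = v_1
  u_i = v_i − Σ_{j<i} ((v_i · u_j) / (u_j · u_j)) · u_j.

Step by step this gives:
  u_1 = (0, -2, 1, -3)
  u_2 = (3, -22/7, 29/14, 39/14)
  u_3 = (1241/433, 102/433, -1071/433, -425/433)

Orthogonality check:
  u_2 · u_1 = 0 (should be 0)
  u_3 · u_1 = 0 (should be 0)
  u_3 · u_2 = 0 (should be 0)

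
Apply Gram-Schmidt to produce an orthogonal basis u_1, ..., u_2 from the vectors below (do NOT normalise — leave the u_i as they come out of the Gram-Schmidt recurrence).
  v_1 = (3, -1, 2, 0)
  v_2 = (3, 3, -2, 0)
Orthogonal basis:
  u_1 = (3, -1, 2, 0)
  u_2 = (18/7, 22/7, -16/7, 0)

Apply the Gram-Schmidt recurrence
  u_1 = v_1
  u_i = v_i − Σ_{j<i} ((v_i · u_j) / (u_j · u_j)) · u_j.

Step by step this gives:
  u_1 = (3, -1, 2, 0)
  u_2 = (18/7, 22/7, -16/7, 0)

Orthogonality check:
  u_2 · u_1 = 0 (should be 0)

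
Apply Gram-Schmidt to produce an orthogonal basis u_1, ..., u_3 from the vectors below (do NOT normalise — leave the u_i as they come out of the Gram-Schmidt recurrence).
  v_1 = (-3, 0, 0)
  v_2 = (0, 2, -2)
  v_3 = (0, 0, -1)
Orthogonal basis:
  u_1 = (-3, 0, 0)
  u_2 = (0, 2, -2)
  u_3 = (0, -1/2, -1/2)

Apply the Gram-Schmidt recurrence
  u_1 = v_1
  u_i = v_i − Σ_{j<i} ((v_i · u_j) / (u_j · u_j)) · u_j.

Step by step this gives:
  u_1 = (-3, 0, 0)
  u_2 = (0, 2, -2)
  u_3 = (0, -1/2, -1/2)

Orthogonality check:
  u_2 · u_1 = 0 (should be 0)
  u_3 · u_1 = 0 (should be 0)
  u_3 · u_2 = 0 (should be 0)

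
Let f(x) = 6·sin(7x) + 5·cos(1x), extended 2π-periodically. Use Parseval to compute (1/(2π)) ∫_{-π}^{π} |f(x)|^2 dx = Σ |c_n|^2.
Σ |c_n|^2 = 61/2

Expand |f|^2 and use orthogonality of {sin(nx), cos(mx)} on [-π, π]:
  ∫_{-π}^{π} sin(nx)^2 dx = π, ∫ cos(mx)^2 dx = π, and cross terms integrate to 0.
So ∫_{-π}^{π} f(x)^2 dx = 6^2 · π + 5^2 · π = (36 + 25)π.
Divide by 2π: (36 + 25)/2 = 61/2.
By Parseval, this equals Σ |c_n|^2.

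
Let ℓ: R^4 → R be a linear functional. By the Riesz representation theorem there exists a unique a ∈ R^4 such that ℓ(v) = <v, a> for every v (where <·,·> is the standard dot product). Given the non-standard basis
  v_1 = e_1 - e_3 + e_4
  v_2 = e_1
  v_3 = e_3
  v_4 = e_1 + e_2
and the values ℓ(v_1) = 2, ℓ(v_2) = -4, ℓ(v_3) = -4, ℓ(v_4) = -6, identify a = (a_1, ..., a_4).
a = (-4, -2, -4, 2)

Write a = (a_1, ..., a_4) in the standard basis. For each basis vector v_i, ℓ(v_i) = <v_i, a> is a linear equation in the a_j's. Collect the n equations into a matrix system V a = ℓ, where row i of V is v_i (expressed in the standard basis). Since V is invertible (lower-triangular with 1s on the diagonal, up to permutation), solve by back-substitution:
  V =
[[1, 0, -1, 1],
 [1, 0, 0, 0],
 [0, 0, 1, 0],
 [1, 1, 0, 0]]
  V a = (2, -4, -4, -6)
Solving gives a = (-4, -2, -4, 2).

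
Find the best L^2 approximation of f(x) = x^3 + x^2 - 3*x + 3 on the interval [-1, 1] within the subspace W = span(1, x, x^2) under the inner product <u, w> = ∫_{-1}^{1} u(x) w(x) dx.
g(x) = x^2 - 12*x/5 + 3

The best approximation g ∈ W is the orthogonal projection of f onto W. Writing g = a_0 + a_1 x + a_2 x^2, the coefficients solve the normal equations G · a = b where
  G_{ij} = <φ_i, φ_j> and b_i = <f, φ_i>, with φ_0 = 1, φ_1 = x, φ_2 = x^2.
G =
  [2, 0, 2/3]
  [0, 2/3, 0]
  [2/3, 0, 2/5],
b = (20/3, -8/5, 12/5).
Solving gives a_0 = 3, a_1 = -12/5, a_2 = 1, so
  g(x) = x^2 - 12*x/5 + 3.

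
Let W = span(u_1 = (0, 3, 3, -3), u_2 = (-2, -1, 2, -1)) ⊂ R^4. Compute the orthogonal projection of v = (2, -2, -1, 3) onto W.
proj_W(v) = (9/13, -37/26, -32/13, 55/26)

Set up U = [u_1 | ... | u_2] ∈ R^(4×2). The projector onto W = col(U) is P = U (U^T U)^(-1) U^T.
Compute U^T U =
  [27, 6]
  [6, 10],
and U^T v = (-18, -7).
Solve U^T U · c = U^T v for the coefficients: c = (-23/39, -9/26). The projection is proj_W(v) = U c.
Check: (v - proj_W(v)) · u_1 = 0  (should be 0).
Check: (v - proj_W(v)) · u_2 = 0  (should be 0).
Result: proj_W(v) = (9/13, -37/26, -32/13, 55/26).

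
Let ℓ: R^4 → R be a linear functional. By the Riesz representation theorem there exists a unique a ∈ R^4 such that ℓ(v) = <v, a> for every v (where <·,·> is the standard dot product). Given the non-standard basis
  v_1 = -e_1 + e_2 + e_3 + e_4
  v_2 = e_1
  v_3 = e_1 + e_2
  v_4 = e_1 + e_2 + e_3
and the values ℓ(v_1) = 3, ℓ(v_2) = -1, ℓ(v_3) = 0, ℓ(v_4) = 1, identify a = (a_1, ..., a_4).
a = (-1, 1, 1, 0)

Write a = (a_1, ..., a_4) in the standard basis. For each basis vector v_i, ℓ(v_i) = <v_i, a> is a linear equation in the a_j's. Collect the n equations into a matrix system V a = ℓ, where row i of V is v_i (expressed in the standard basis). Since V is invertible (lower-triangular with 1s on the diagonal, up to permutation), solve by back-substitution:
  V =
[[-1, 1, 1, 1],
 [1, 0, 0, 0],
 [1, 1, 0, 0],
 [1, 1, 1, 0]]
  V a = (3, -1, 0, 1)
Solving gives a = (-1, 1, 1, 0).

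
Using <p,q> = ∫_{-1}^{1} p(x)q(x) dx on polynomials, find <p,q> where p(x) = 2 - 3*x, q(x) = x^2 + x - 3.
<p,q> = -38/3

Expand the product: p(x)·q(x) = -3*x^3 - x^2 + 11*x - 6.
∫_{-1}^{1} of each monomial x^k gives [2/(k+1) if k even, 0 if k odd]. Integrating term-by-term (or equivalently evaluating the antiderivative F(x) = -3*x^4/4 - x^3/3 + 11*x^2/2 - 6*x at the endpoints):
  F(1) − F(−1) = -19/12 − (133/12) = -38/3.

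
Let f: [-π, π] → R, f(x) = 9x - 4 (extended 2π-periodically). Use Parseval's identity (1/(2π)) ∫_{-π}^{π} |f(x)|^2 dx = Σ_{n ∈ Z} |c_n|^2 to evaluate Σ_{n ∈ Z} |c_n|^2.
Σ |c_n|^2 = 27π^2 + 16

Expand and integrate term by term over [-π, π]:
  ∫ (9x)^2 dx = 81·(2π^3/3); ∫ 2·9·(-4)·x dx = 0 (odd integrand); ∫ (-4)^2 dx = 16·2π.
So (1/(2π)) ∫_{-π}^{π} (9x - 4)^2 dx = 81π^2/3 + 16 = 27π^2 + 16.
Parseval ⇒ Σ |c_n|^2 = 27π^2 + 16.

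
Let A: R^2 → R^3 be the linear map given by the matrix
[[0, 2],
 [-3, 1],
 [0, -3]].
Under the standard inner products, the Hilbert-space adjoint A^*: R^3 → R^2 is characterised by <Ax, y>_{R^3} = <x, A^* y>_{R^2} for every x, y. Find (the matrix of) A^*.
A^* = A^T =
[[0, -3, 0],
 [2, 1, -3]]

For real matrices with standard dot products, the defining identity <Ax, y> = <x, A^* y> gives (Ax)^T y = x^T (A^*) y, i.e. x^T A^T y = x^T (A^*) y. Since this holds for all x, y, we must have A^* = A^T. Therefore
A^* =
[[0, -3, 0],
 [2, 1, -3]].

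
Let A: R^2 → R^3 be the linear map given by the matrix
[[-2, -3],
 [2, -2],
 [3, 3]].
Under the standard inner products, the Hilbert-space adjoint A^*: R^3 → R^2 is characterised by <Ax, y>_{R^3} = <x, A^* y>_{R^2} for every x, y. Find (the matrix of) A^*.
A^* = A^T =
[[-2, 2, 3],
 [-3, -2, 3]]

For real matrices with standard dot products, the defining identity <Ax, y> = <x, A^* y> gives (Ax)^T y = x^T (A^*) y, i.e. x^T A^T y = x^T (A^*) y. Since this holds for all x, y, we must have A^* = A^T. Therefore
A^* =
[[-2, 2, 3],
 [-3, -2, 3]].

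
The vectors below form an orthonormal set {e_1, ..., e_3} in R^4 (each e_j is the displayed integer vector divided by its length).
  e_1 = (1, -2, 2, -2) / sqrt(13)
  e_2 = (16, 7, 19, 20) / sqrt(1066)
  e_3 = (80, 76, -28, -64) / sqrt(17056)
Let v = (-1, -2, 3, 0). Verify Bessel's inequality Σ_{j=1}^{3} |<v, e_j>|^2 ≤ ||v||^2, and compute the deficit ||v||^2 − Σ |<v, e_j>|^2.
Σ |<v, e_j>|^2 = 166/13; ||v||^2 = 14; deficit = 16/13

Write each e_j = u_j / sqrt(<u_j, u_j>) where u_j is the displayed integer vector. Then <v, e_j> = <v, u_j> / sqrt(<u_j, u_j>), so |<v, e_j>|^2 = <v, u_j>^2 / <u_j, u_j>.
Coefficients: <v, e_1> = 9/sqrt(13), <v, e_2> = 27/sqrt(1066), <v, e_3> = -316/sqrt(17056).
Square and sum: Σ |<v, e_j>|^2 = 166/13.
Compute ||v||^2 = v·v = 14.
Deficit = 14 − 166/13 = 16/13 ≥ 0, confirming Bessel's inequality. (The deficit equals ||v − Σ <v,e_j> e_j||^2, the squared distance from v to span{e_j}.)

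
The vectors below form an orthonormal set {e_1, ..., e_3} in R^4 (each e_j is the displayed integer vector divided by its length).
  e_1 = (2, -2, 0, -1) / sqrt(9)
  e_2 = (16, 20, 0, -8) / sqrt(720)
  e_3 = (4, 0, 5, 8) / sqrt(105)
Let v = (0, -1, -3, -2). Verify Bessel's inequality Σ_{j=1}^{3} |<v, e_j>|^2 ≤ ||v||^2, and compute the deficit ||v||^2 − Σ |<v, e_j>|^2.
Σ |<v, e_j>|^2 = 230/21; ||v||^2 = 14; deficit = 64/21

Write each e_j = u_j / sqrt(<u_j, u_j>) where u_j is the displayed integer vector. Then <v, e_j> = <v, u_j> / sqrt(<u_j, u_j>), so |<v, e_j>|^2 = <v, u_j>^2 / <u_j, u_j>.
Coefficients: <v, e_1> = 4/sqrt(9), <v, e_2> = -4/sqrt(720), <v, e_3> = -31/sqrt(105).
Square and sum: Σ |<v, e_j>|^2 = 230/21.
Compute ||v||^2 = v·v = 14.
Deficit = 14 − 230/21 = 64/21 ≥ 0, confirming Bessel's inequality. (The deficit equals ||v − Σ <v,e_j> e_j||^2, the squared distance from v to span{e_j}.)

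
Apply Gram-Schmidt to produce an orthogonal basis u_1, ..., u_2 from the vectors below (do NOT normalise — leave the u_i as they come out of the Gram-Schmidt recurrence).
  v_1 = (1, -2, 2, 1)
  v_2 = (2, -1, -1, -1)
Orthogonal basis:
  u_1 = (1, -2, 2, 1)
  u_2 = (19/10, -4/5, -6/5, -11/10)

Apply the Gram-Schmidt recurrence
  u_1 = v_1
  u_i = v_i − Σ_{j<i} ((v_i · u_j) / (u_j · u_j)) · u_j.

Step by step this gives:
  u_1 = (1, -2, 2, 1)
  u_2 = (19/10, -4/5, -6/5, -11/10)

Orthogonality check:
  u_2 · u_1 = 0 (should be 0)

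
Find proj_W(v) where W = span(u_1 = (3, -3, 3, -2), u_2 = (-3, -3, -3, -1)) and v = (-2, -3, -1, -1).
proj_W(v) = (-138/91, -264/91, -138/91, -109/91)

Set up U = [u_1 | ... | u_2] ∈ R^(4×2). The projector onto W = col(U) is P = U (U^T U)^(-1) U^T.
Compute U^T U =
  [31, -7]
  [-7, 28],
and U^T v = (2, 19).
Solve U^T U · c = U^T v for the coefficients: c = (3/13, 67/91). The projection is proj_W(v) = U c.
Check: (v - proj_W(v)) · u_1 = 0  (should be 0).
Check: (v - proj_W(v)) · u_2 = 0  (should be 0).
Result: proj_W(v) = (-138/91, -264/91, -138/91, -109/91).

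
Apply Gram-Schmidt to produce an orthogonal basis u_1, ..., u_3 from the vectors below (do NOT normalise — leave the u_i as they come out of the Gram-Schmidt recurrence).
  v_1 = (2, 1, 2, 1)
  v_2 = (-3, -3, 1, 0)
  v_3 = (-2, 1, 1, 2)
Orthogonal basis:
  u_1 = (2, 1, 2, 1)
  u_2 = (-8/5, -23/10, 12/5, 7/10)
  u_3 = (-5/3, 5/3, 0, 5/3)

Apply the Gram-Schmidt recurrence
  u_1 = v_1
  u_i = v_i − Σ_{j<i} ((v_i · u_j) / (u_j · u_j)) · u_j.

Step by step this gives:
  u_1 = (2, 1, 2, 1)
  u_2 = (-8/5, -23/10, 12/5, 7/10)
  u_3 = (-5/3, 5/3, 0, 5/3)

Orthogonality check:
  u_2 · u_1 = 0 (should be 0)
  u_3 · u_1 = 0 (should be 0)
  u_3 · u_2 = 0 (should be 0)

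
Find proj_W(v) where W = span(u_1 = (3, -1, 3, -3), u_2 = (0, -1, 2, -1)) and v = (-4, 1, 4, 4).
proj_W(v) = (-81/17, -53/34, 26/17, 55/34)

Set up U = [u_1 | ... | u_2] ∈ R^(4×2). The projector onto W = col(U) is P = U (U^T U)^(-1) U^T.
Compute U^T U =
  [28, 10]
  [10, 6],
and U^T v = (-13, 3).
Solve U^T U · c = U^T v for the coefficients: c = (-27/17, 107/34). The projection is proj_W(v) = U c.
Check: (v - proj_W(v)) · u_1 = 0  (should be 0).
Check: (v - proj_W(v)) · u_2 = 0  (should be 0).
Result: proj_W(v) = (-81/17, -53/34, 26/17, 55/34).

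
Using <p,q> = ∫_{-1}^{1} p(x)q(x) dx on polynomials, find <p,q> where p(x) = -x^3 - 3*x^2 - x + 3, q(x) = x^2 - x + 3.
<p,q> = 208/15

Expand the product: p(x)·q(x) = -x^5 - 2*x^4 - x^3 - 5*x^2 - 6*x + 9.
∫_{-1}^{1} of each monomial x^k gives [2/(k+1) if k even, 0 if k odd]. Integrating term-by-term (or equivalently evaluating the antiderivative F(x) = -x^6/6 - 2*x^5/5 - x^4/4 - 5*x^3/3 - 3*x^2 + 9*x at the endpoints):
  F(1) − F(−1) = 211/60 − (-207/20) = 208/15.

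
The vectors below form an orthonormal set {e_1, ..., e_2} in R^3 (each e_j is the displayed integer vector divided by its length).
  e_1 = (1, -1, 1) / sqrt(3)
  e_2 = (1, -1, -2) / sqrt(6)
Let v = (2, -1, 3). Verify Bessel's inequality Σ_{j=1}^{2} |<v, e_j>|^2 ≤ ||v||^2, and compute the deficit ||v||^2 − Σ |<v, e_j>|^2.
Σ |<v, e_j>|^2 = 27/2; ||v||^2 = 14; deficit = 1/2

Write each e_j = u_j / sqrt(<u_j, u_j>) where u_j is the displayed integer vector. Then <v, e_j> = <v, u_j> / sqrt(<u_j, u_j>), so |<v, e_j>|^2 = <v, u_j>^2 / <u_j, u_j>.
Coefficients: <v, e_1> = 6/sqrt(3), <v, e_2> = -3/sqrt(6).
Square and sum: Σ |<v, e_j>|^2 = 27/2.
Compute ||v||^2 = v·v = 14.
Deficit = 14 − 27/2 = 1/2 ≥ 0, confirming Bessel's inequality. (The deficit equals ||v − Σ <v,e_j> e_j||^2, the squared distance from v to span{e_j}.)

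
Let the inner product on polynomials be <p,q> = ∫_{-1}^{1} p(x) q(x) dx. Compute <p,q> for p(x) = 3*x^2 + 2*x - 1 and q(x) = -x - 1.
<p,q> = -4/3

Expand the product: p(x)·q(x) = -3*x^3 - 5*x^2 - x + 1.
∫_{-1}^{1} of each monomial x^k gives [2/(k+1) if k even, 0 if k odd]. Integrating term-by-term (or equivalently evaluating the antiderivative F(x) = -3*x^4/4 - 5*x^3/3 - x^2/2 + x at the endpoints):
  F(1) − F(−1) = -23/12 − (-7/12) = -4/3.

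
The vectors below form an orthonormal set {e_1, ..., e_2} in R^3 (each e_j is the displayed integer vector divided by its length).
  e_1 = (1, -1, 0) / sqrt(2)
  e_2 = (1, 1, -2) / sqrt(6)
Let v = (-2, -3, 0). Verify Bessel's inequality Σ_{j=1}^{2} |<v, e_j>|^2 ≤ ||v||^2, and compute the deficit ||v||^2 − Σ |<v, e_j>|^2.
Σ |<v, e_j>|^2 = 14/3; ||v||^2 = 13; deficit = 25/3

Write each e_j = u_j / sqrt(<u_j, u_j>) where u_j is the displayed integer vector. Then <v, e_j> = <v, u_j> / sqrt(<u_j, u_j>), so |<v, e_j>|^2 = <v, u_j>^2 / <u_j, u_j>.
Coefficients: <v, e_1> = 1/sqrt(2), <v, e_2> = -5/sqrt(6).
Square and sum: Σ |<v, e_j>|^2 = 14/3.
Compute ||v||^2 = v·v = 13.
Deficit = 13 − 14/3 = 25/3 ≥ 0, confirming Bessel's inequality. (The deficit equals ||v − Σ <v,e_j> e_j||^2, the squared distance from v to span{e_j}.)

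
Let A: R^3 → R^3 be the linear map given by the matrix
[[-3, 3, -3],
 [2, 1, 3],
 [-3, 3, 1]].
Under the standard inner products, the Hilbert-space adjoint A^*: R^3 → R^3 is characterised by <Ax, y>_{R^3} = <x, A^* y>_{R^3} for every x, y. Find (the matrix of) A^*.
A^* = A^T =
[[-3, 2, -3],
 [3, 1, 3],
 [-3, 3, 1]]

For real matrices with standard dot products, the defining identity <Ax, y> = <x, A^* y> gives (Ax)^T y = x^T (A^*) y, i.e. x^T A^T y = x^T (A^*) y. Since this holds for all x, y, we must have A^* = A^T. Therefore
A^* =
[[-3, 2, -3],
 [3, 1, 3],
 [-3, 3, 1]].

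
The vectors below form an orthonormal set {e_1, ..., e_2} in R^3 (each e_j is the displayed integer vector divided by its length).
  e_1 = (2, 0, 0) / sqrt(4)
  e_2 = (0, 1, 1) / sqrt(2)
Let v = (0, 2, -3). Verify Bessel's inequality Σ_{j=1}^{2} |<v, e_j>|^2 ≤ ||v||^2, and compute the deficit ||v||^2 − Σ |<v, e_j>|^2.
Σ |<v, e_j>|^2 = 1/2; ||v||^2 = 13; deficit = 25/2

Write each e_j = u_j / sqrt(<u_j, u_j>) where u_j is the displayed integer vector. Then <v, e_j> = <v, u_j> / sqrt(<u_j, u_j>), so |<v, e_j>|^2 = <v, u_j>^2 / <u_j, u_j>.
Coefficients: <v, e_1> = 0/sqrt(4), <v, e_2> = -1/sqrt(2).
Square and sum: Σ |<v, e_j>|^2 = 1/2.
Compute ||v||^2 = v·v = 13.
Deficit = 13 − 1/2 = 25/2 ≥ 0, confirming Bessel's inequality. (The deficit equals ||v − Σ <v,e_j> e_j||^2, the squared distance from v to span{e_j}.)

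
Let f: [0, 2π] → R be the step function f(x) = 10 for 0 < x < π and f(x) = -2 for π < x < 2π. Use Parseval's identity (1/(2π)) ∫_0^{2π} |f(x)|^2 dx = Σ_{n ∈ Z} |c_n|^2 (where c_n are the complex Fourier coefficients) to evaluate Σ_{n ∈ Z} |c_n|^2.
Σ |c_n|^2 = 52

Parseval equates the L^2 energy of f (normalised by 1/(2π)) with the ℓ^2 sum of its Fourier coefficients: (1/(2π)) ∫_0^{2π} |f|^2 = Σ |c_n|^2.
Compute the left side: (1/(2π)) [∫_0^π 10^2 dx + ∫_π^{2π} (-2)^2 dx] = (1/(2π)) · (100π + 4π) = (100 + 4)/2 = 52.
So Σ_{n ∈ Z} |c_n|^2 = 52.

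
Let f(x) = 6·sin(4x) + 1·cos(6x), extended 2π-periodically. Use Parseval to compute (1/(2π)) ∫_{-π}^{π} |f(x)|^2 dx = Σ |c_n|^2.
Σ |c_n|^2 = 37/2

Expand |f|^2 and use orthogonality of {sin(nx), cos(mx)} on [-π, π]:
  ∫_{-π}^{π} sin(nx)^2 dx = π, ∫ cos(mx)^2 dx = π, and cross terms integrate to 0.
So ∫_{-π}^{π} f(x)^2 dx = 6^2 · π + 1^2 · π = (36 + 1)π.
Divide by 2π: (36 + 1)/2 = 37/2.
By Parseval, this equals Σ |c_n|^2.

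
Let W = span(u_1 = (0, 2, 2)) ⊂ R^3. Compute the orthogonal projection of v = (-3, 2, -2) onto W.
proj_W(v) = (0, 0, 0)

Set up U = [u_1 | ... | u_1] ∈ R^(3×1). The projector onto W = col(U) is P = U (U^T U)^(-1) U^T.
Compute U^T U =
  [8],
and U^T v = (0).
Solve U^T U · c = U^T v for the coefficients: c = (0). The projection is proj_W(v) = U c.
Check: (v - proj_W(v)) · u_1 = 0  (should be 0).
Result: proj_W(v) = (0, 0, 0).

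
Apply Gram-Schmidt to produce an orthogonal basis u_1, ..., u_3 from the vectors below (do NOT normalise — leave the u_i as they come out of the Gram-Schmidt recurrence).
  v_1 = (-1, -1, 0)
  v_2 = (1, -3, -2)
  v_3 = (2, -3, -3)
Orthogonal basis:
  u_1 = (-1, -1, 0)
  u_2 = (2, -2, -2)
  u_3 = (-1/6, 1/6, -1/3)

Apply the Gram-Schmidt recurrence
  u_1 = v_1
  u_i = v_i − Σ_{j<i} ((v_i · u_j) / (u_j · u_j)) · u_j.

Step by step this gives:
  u_1 = (-1, -1, 0)
  u_2 = (2, -2, -2)
  u_3 = (-1/6, 1/6, -1/3)

Orthogonality check:
  u_2 · u_1 = 0 (should be 0)
  u_3 · u_1 = 0 (should be 0)
  u_3 · u_2 = 0 (should be 0)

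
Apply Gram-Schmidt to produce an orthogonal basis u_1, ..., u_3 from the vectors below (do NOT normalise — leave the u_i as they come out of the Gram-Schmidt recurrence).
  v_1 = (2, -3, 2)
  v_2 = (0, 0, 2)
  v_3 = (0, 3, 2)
Orthogonal basis:
  u_1 = (2, -3, 2)
  u_2 = (-8/17, 12/17, 26/17)
  u_3 = (18/13, 12/13, 0)

Apply the Gram-Schmidt recurrence
  u_1 = v_1
  u_i = v_i − Σ_{j<i} ((v_i · u_j) / (u_j · u_j)) · u_j.

Step by step this gives:
  u_1 = (2, -3, 2)
  u_2 = (-8/17, 12/17, 26/17)
  u_3 = (18/13, 12/13, 0)

Orthogonality check:
  u_2 · u_1 = 0 (should be 0)
  u_3 · u_1 = 0 (should be 0)
  u_3 · u_2 = 0 (should be 0)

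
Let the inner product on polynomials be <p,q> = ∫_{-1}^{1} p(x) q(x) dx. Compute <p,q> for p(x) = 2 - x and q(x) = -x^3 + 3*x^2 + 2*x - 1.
<p,q> = -14/15

Expand the product: p(x)·q(x) = x^4 - 5*x^3 + 4*x^2 + 5*x - 2.
∫_{-1}^{1} of each monomial x^k gives [2/(k+1) if k even, 0 if k odd]. Integrating term-by-term (or equivalently evaluating the antiderivative F(x) = x^5/5 - 5*x^4/4 + 4*x^3/3 + 5*x^2/2 - 2*x at the endpoints):
  F(1) − F(−1) = 47/60 − (103/60) = -14/15.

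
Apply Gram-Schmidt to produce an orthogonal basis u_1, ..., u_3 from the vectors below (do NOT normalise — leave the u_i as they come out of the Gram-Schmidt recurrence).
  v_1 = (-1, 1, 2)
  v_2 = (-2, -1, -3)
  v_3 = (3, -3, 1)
Orthogonal basis:
  u_1 = (-1, 1, 2)
  u_2 = (-17/6, -1/6, -4/3)
  u_3 = (-21/59, -147/59, 63/59)

Apply the Gram-Schmidt recurrence
  u_1 = v_1
  u_i = v_i − Σ_{j<i} ((v_i · u_j) / (u_j · u_j)) · u_j.

Step by step this gives:
  u_1 = (-1, 1, 2)
  u_2 = (-17/6, -1/6, -4/3)
  u_3 = (-21/59, -147/59, 63/59)

Orthogonality check:
  u_2 · u_1 = 0 (should be 0)
  u_3 · u_1 = 0 (should be 0)
  u_3 · u_2 = 0 (should be 0)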